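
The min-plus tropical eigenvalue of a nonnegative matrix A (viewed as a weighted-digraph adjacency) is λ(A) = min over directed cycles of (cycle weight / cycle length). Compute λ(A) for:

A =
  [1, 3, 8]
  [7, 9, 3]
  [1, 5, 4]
λ(A) = 1

Enumerate directed cycles and compute their means (weight / length). Sample:
  cycle 0 → 0: weight = 1, length = 1, mean = 1/1 ≈ 1.000
  cycle 1 → 1: weight = 9, length = 1, mean = 9/1 ≈ 9.000
  cycle 2 → 2: weight = 4, length = 1, mean = 4/1 ≈ 4.000
  cycle 0 → 1 → 0: weight = 10, length = 2, mean = 10/2 ≈ 5.000
  cycle 0 → 2 → 0: weight = 9, length = 2, mean = 9/2 ≈ 4.500
  cycle 1 → 0 → 1: weight = 10, length = 2, mean = 10/2 ≈ 5.000
Minimum mean = 1.000, attained e.g. along the cycle 0 → 0 with weight 1 and length 1. So λ(A) = 1/1 = 1.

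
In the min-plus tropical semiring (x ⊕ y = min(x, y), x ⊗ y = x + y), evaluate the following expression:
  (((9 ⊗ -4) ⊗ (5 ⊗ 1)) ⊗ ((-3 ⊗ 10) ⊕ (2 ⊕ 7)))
(((9 ⊗ -4) ⊗ (5 ⊗ 1)) ⊗ ((-3 ⊗ 10) ⊕ (2 ⊕ 7))) = 13

Expand innermost to outermost. Recall ⊕ takes the minimum of its arguments and ⊗ takes their sum. Working out the expression (((9 ⊗ -4) ⊗ (5 ⊗ 1)) ⊗ ((-3 ⊗ 10) ⊕ (2 ⊕ 7))) gives 13.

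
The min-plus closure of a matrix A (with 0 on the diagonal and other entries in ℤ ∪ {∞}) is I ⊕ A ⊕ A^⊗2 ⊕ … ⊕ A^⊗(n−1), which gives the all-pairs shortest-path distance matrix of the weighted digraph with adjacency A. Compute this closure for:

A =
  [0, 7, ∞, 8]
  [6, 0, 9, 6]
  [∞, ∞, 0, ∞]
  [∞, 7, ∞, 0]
Closure =
  [0, 7, 16, 8]
  [6, 0, 9, 6]
  [∞, ∞, 0, ∞]
  [13, 7, 16, 0]

This is the Floyd-Warshall all-pairs shortest-path computation. For each intermediate vertex k = 0, 1, …, 3, update dist[i][j] ← min(dist[i][j], dist[i][k] + dist[k][j]). The final matrix gives, for each (i, j), the minimum total weight of any directed path from i to j (possibly empty when i = j).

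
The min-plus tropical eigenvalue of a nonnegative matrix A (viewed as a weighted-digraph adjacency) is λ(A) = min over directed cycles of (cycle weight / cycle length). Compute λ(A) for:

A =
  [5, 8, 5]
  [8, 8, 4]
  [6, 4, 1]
λ(A) = 1

Enumerate directed cycles and compute their means (weight / length). Sample:
  cycle 0 → 0: weight = 5, length = 1, mean = 5/1 ≈ 5.000
  cycle 1 → 1: weight = 8, length = 1, mean = 8/1 ≈ 8.000
  cycle 2 → 2: weight = 1, length = 1, mean = 1/1 ≈ 1.000
  cycle 0 → 1 → 0: weight = 16, length = 2, mean = 16/2 ≈ 8.000
  cycle 0 → 2 → 0: weight = 11, length = 2, mean = 11/2 ≈ 5.500
  cycle 1 → 0 → 1: weight = 16, length = 2, mean = 16/2 ≈ 8.000
Minimum mean = 1.000, attained e.g. along the cycle 2 → 2 with weight 1 and length 1. So λ(A) = 1/1 = 1.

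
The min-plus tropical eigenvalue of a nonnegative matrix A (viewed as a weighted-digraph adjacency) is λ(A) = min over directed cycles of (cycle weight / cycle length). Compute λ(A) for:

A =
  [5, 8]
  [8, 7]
λ(A) = 5

Enumerate directed cycles and compute their means (weight / length). Sample:
  cycle 0 → 0: weight = 5, length = 1, mean = 5/1 ≈ 5.000
  cycle 1 → 1: weight = 7, length = 1, mean = 7/1 ≈ 7.000
  cycle 0 → 1 → 0: weight = 16, length = 2, mean = 16/2 ≈ 8.000
  cycle 1 → 0 → 1: weight = 16, length = 2, mean = 16/2 ≈ 8.000
Minimum mean = 5.000, attained e.g. along the cycle 0 → 0 with weight 5 and length 1. So λ(A) = 5/1 = 5.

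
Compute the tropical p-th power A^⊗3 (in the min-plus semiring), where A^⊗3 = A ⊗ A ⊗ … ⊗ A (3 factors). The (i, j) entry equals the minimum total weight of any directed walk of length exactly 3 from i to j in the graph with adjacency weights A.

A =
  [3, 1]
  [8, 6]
A^⊗3 =
  [9, 7]
  [14, 12]

Each entry (A^⊗3)_ij equals the minimum over all length-3 walks i = v_0 → v_1 → … → v_3 = j of Σ_t A[v_t][v_{t+1}]. For example, for (i, j) = (0, 1) we minimise over 4 possible intermediate vertex sequences; the minimum is 7, attained along the walk 0 → 0 → 0 → 1.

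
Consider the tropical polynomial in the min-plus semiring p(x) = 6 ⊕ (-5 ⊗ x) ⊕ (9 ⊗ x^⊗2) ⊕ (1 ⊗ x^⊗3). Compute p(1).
p(1) = -4

A tropical monomial a ⊗ x^⊗i evaluates to a + i · x. Evaluating each term at x = 1:
  Term 0 contributes 6 + 0 · 1 = 6
  Term 1 contributes -5 + 1 · 1 = -4
  Term 2 contributes 9 + 2 · 1 = 11
  Term 3 contributes 1 + 3 · 1 = 4
p(1) = ⊕ of these = min[6, -4, 11, 4] = -4.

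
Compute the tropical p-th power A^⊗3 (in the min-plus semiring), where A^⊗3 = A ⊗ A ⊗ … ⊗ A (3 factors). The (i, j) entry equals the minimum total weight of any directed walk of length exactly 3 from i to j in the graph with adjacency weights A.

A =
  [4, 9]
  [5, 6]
A^⊗3 =
  [12, 17]
  [13, 18]

Each entry (A^⊗3)_ij equals the minimum over all length-3 walks i = v_0 → v_1 → … → v_3 = j of Σ_t A[v_t][v_{t+1}]. For example, for (i, j) = (0, 1) we minimise over 4 possible intermediate vertex sequences; the minimum is 17, attained along the walk 0 → 0 → 0 → 1.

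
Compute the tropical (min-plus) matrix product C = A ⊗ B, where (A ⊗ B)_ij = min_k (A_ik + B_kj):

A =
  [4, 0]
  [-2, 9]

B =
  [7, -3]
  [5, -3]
A ⊗ B =
  [5, -3]
  [5, -5]

Apply the min-plus product entry-by-entry:
  C[0][0] = min over k of (A[0][0] + B[0][0] = 4 + 7 = 11, A[0][1] + B[1][0] = 0 + 5 = 5) = 5 (attained at k = 1)
  C[0][1] = min over k of (A[0][0] + B[0][1] = 4 + -3 = 1, A[0][1] + B[1][1] = 0 + -3 = -3) = -3 (attained at k = 1)
  C[1][0] = min over k of (A[1][0] + B[0][0] = -2 + 7 = 5, A[1][1] + B[1][0] = 9 + 5 = 14) = 5 (attained at k = 0)
  C[1][1] = min over k of (A[1][0] + B[0][1] = -2 + -3 = -5, A[1][1] + B[1][1] = 9 + -3 = 6) = -5 (attained at k = 0)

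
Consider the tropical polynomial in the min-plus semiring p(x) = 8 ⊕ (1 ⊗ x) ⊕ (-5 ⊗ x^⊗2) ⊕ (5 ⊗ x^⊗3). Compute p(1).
p(1) = -3

A tropical monomial a ⊗ x^⊗i evaluates to a + i · x. Evaluating each term at x = 1:
  Term 0 contributes 8 + 0 · 1 = 8
  Term 1 contributes 1 + 1 · 1 = 2
  Term 2 contributes -5 + 2 · 1 = -3
  Term 3 contributes 5 + 3 · 1 = 8
p(1) = ⊕ of these = min[8, 2, -3, 8] = -3.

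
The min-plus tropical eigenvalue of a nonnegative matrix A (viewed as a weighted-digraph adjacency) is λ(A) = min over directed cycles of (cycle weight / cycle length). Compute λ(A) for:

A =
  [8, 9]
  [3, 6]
λ(A) = 6

Enumerate directed cycles and compute their means (weight / length). Sample:
  cycle 0 → 0: weight = 8, length = 1, mean = 8/1 ≈ 8.000
  cycle 1 → 1: weight = 6, length = 1, mean = 6/1 ≈ 6.000
  cycle 0 → 1 → 0: weight = 12, length = 2, mean = 12/2 ≈ 6.000
  cycle 1 → 0 → 1: weight = 12, length = 2, mean = 12/2 ≈ 6.000
Minimum mean = 6.000, attained e.g. along the cycle 1 → 1 with weight 6 and length 1. So λ(A) = 6/1 = 6.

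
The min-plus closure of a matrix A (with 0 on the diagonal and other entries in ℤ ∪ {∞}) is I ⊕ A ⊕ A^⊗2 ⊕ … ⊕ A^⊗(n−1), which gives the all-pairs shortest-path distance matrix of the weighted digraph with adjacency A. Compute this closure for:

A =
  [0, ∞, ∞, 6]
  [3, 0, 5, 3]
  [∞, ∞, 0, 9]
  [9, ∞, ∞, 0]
Closure =
  [0, ∞, ∞, 6]
  [3, 0, 5, 3]
  [18, ∞, 0, 9]
  [9, ∞, ∞, 0]

This is the Floyd-Warshall all-pairs shortest-path computation. For each intermediate vertex k = 0, 1, …, 3, update dist[i][j] ← min(dist[i][j], dist[i][k] + dist[k][j]). The final matrix gives, for each (i, j), the minimum total weight of any directed path from i to j (possibly empty when i = j).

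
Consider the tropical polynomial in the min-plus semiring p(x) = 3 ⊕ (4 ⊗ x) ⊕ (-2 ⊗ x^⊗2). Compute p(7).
p(7) = 3

A tropical monomial a ⊗ x^⊗i evaluates to a + i · x. Evaluating each term at x = 7:
  Term 0 contributes 3 + 0 · 7 = 3
  Term 1 contributes 4 + 1 · 7 = 11
  Term 2 contributes -2 + 2 · 7 = 12
p(7) = ⊕ of these = min[3, 11, 12] = 3.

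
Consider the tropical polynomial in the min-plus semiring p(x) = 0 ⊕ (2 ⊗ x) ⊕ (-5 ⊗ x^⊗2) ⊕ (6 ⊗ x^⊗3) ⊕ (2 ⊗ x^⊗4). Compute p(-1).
p(-1) = -7

A tropical monomial a ⊗ x^⊗i evaluates to a + i · x. Evaluating each term at x = -1:
  Term 0 contributes 0 + 0 · -1 = 0
  Term 1 contributes 2 + 1 · -1 = 1
  Term 2 contributes -5 + 2 · -1 = -7
  Term 3 contributes 6 + 3 · -1 = 3
  Term 4 contributes 2 + 4 · -1 = -2
p(-1) = ⊕ of these = min[0, 1, -7, 3, -2] = -7.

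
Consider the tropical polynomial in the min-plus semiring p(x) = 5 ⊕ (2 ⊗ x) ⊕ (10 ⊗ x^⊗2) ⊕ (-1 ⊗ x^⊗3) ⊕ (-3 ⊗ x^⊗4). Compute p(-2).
p(-2) = -11

A tropical monomial a ⊗ x^⊗i evaluates to a + i · x. Evaluating each term at x = -2:
  Term 0 contributes 5 + 0 · -2 = 5
  Term 1 contributes 2 + 1 · -2 = 0
  Term 2 contributes 10 + 2 · -2 = 6
  Term 3 contributes -1 + 3 · -2 = -7
  Term 4 contributes -3 + 4 · -2 = -11
p(-2) = ⊕ of these = min[5, 0, 6, -7, -11] = -11.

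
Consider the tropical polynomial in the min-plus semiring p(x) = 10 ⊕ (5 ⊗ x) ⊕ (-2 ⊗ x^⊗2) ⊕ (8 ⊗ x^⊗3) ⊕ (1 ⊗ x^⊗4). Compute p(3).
p(3) = 4

A tropical monomial a ⊗ x^⊗i evaluates to a + i · x. Evaluating each term at x = 3:
  Term 0 contributes 10 + 0 · 3 = 10
  Term 1 contributes 5 + 1 · 3 = 8
  Term 2 contributes -2 + 2 · 3 = 4
  Term 3 contributes 8 + 3 · 3 = 17
  Term 4 contributes 1 + 4 · 3 = 13
p(3) = ⊕ of these = min[10, 8, 4, 17, 13] = 4.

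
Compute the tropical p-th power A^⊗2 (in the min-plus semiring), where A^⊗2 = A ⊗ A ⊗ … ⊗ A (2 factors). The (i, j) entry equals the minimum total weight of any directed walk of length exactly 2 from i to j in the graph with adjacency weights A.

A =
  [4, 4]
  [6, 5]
A^⊗2 =
  [8, 8]
  [10, 10]

Each entry (A^⊗2)_ij equals the minimum over all length-2 walks i = v_0 → v_1 → … → v_2 = j of Σ_t A[v_t][v_{t+1}]. For example, for (i, j) = (0, 1) we minimise over 2 possible intermediate vertex sequences; the minimum is 8, attained along the walk 0 → 0 → 1.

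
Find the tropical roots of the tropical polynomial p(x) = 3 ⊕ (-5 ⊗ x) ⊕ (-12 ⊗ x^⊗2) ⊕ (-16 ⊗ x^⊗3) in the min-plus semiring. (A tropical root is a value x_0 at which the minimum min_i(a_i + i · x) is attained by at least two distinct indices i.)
Roots: {4, 7, 8}

Each tropical root is a break point of the lower envelope of the lines y = a_i + i · x (there are 4 lines, with slopes 0, 1, ..., 3). Only the lines that attain the minimum somewhere contribute to roots; other lines are dominated. Here the surviving (envelope) indices are i = 3, i = 2, i = 1, i = 0.
Intersections between consecutive envelope lines give the roots: for adjacent envelope indices i < j the intersection is x = (a_i − a_j) / (j − i). Reading off the sorted break points: {4, 7, 8}.
Verification: at each break x_0, at least two indices attain the minimum of min_i(a_i + i · x_0).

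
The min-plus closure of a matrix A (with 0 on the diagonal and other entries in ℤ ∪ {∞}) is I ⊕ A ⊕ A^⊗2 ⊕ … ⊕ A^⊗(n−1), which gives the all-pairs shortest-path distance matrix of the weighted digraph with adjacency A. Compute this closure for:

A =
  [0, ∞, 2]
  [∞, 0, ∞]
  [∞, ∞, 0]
Closure =
  [0, ∞, 2]
  [∞, 0, ∞]
  [∞, ∞, 0]

This is the Floyd-Warshall all-pairs shortest-path computation. For each intermediate vertex k = 0, 1, …, 2, update dist[i][j] ← min(dist[i][j], dist[i][k] + dist[k][j]). The final matrix gives, for each (i, j), the minimum total weight of any directed path from i to j (possibly empty when i = j).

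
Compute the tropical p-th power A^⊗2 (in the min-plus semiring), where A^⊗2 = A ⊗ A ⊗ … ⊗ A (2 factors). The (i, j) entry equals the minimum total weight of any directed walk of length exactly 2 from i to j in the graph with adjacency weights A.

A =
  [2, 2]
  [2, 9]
A^⊗2 =
  [4, 4]
  [4, 4]

Each entry (A^⊗2)_ij equals the minimum over all length-2 walks i = v_0 → v_1 → … → v_2 = j of Σ_t A[v_t][v_{t+1}]. For example, for (i, j) = (0, 1) we minimise over 2 possible intermediate vertex sequences; the minimum is 4, attained along the walk 0 → 0 → 1.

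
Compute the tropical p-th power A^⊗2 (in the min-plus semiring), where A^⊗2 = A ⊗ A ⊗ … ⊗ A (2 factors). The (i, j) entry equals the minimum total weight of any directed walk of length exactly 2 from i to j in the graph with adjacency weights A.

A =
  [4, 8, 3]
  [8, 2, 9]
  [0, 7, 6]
A^⊗2 =
  [3, 10, 7]
  [9, 4, 11]
  [4, 8, 3]

Each entry (A^⊗2)_ij equals the minimum over all length-2 walks i = v_0 → v_1 → … → v_2 = j of Σ_t A[v_t][v_{t+1}]. For example, for (i, j) = (0, 2) we minimise over 3 possible intermediate vertex sequences; the minimum is 7, attained along the walk 0 → 0 → 2.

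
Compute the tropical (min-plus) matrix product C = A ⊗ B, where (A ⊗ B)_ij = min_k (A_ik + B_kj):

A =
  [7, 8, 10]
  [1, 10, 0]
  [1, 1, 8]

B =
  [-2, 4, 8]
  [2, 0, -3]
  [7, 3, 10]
A ⊗ B =
  [5, 8, 5]
  [-1, 3, 7]
  [-1, 1, -2]

Apply the min-plus product entry-by-entry:
  C[0][0] = min over k of (A[0][0] + B[0][0] = 7 + -2 = 5, A[0][1] + B[1][0] = 8 + 2 = 10, A[0][2] + B[2][0] = 10 + 7 = 17) = 5 (attained at k = 0)
  C[0][1] = min over k of (A[0][0] + B[0][1] = 7 + 4 = 11, A[0][1] + B[1][1] = 8 + 0 = 8, A[0][2] + B[2][1] = 10 + 3 = 13) = 8 (attained at k = 1)
  C[0][2] = min over k of (A[0][0] + B[0][2] = 7 + 8 = 15, A[0][1] + B[1][2] = 8 + -3 = 5, A[0][2] + B[2][2] = 10 + 10 = 20) = 5 (attained at k = 1)
  C[1][0] = min over k of (A[1][0] + B[0][0] = 1 + -2 = -1, A[1][1] + B[1][0] = 10 + 2 = 12, A[1][2] + B[2][0] = 0 + 7 = 7) = -1 (attained at k = 0)
  C[1][1] = min over k of (A[1][0] + B[0][1] = 1 + 4 = 5, A[1][1] + B[1][1] = 10 + 0 = 10, A[1][2] + B[2][1] = 0 + 3 = 3) = 3 (attained at k = 2)
  C[1][2] = min over k of (A[1][0] + B[0][2] = 1 + 8 = 9, A[1][1] + B[1][2] = 10 + -3 = 7, A[1][2] + B[2][2] = 0 + 10 = 10) = 7 (attained at k = 1)
  C[2][0] = min over k of (A[2][0] + B[0][0] = 1 + -2 = -1, A[2][1] + B[1][0] = 1 + 2 = 3, A[2][2] + B[2][0] = 8 + 7 = 15) = -1 (attained at k = 0)
  C[2][1] = min over k of (A[2][0] + B[0][1] = 1 + 4 = 5, A[2][1] + B[1][1] = 1 + 0 = 1, A[2][2] + B[2][1] = 8 + 3 = 11) = 1 (attained at k = 1)
  C[2][2] = min over k of (A[2][0] + B[0][2] = 1 + 8 = 9, A[2][1] + B[1][2] = 1 + -3 = -2, A[2][2] + B[2][2] = 8 + 10 = 18) = -2 (attained at k = 1)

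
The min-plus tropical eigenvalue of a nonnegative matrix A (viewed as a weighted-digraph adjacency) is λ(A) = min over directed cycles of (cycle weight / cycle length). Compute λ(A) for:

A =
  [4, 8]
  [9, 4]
λ(A) = 4

Enumerate directed cycles and compute their means (weight / length). Sample:
  cycle 0 → 0: weight = 4, length = 1, mean = 4/1 ≈ 4.000
  cycle 1 → 1: weight = 4, length = 1, mean = 4/1 ≈ 4.000
  cycle 0 → 1 → 0: weight = 17, length = 2, mean = 17/2 ≈ 8.500
  cycle 1 → 0 → 1: weight = 17, length = 2, mean = 17/2 ≈ 8.500
Minimum mean = 4.000, attained e.g. along the cycle 0 → 0 with weight 4 and length 1. So λ(A) = 4/1 = 4.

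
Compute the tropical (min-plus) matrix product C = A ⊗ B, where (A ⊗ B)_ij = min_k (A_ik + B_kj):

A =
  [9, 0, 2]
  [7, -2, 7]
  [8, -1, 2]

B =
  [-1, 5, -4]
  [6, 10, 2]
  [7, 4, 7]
A ⊗ B =
  [6, 6, 2]
  [4, 8, 0]
  [5, 6, 1]

Apply the min-plus product entry-by-entry:
  C[0][0] = min over k of (A[0][0] + B[0][0] = 9 + -1 = 8, A[0][1] + B[1][0] = 0 + 6 = 6, A[0][2] + B[2][0] = 2 + 7 = 9) = 6 (attained at k = 1)
  C[0][1] = min over k of (A[0][0] + B[0][1] = 9 + 5 = 14, A[0][1] + B[1][1] = 0 + 10 = 10, A[0][2] + B[2][1] = 2 + 4 = 6) = 6 (attained at k = 2)
  C[0][2] = min over k of (A[0][0] + B[0][2] = 9 + -4 = 5, A[0][1] + B[1][2] = 0 + 2 = 2, A[0][2] + B[2][2] = 2 + 7 = 9) = 2 (attained at k = 1)
  C[1][0] = min over k of (A[1][0] + B[0][0] = 7 + -1 = 6, A[1][1] + B[1][0] = -2 + 6 = 4, A[1][2] + B[2][0] = 7 + 7 = 14) = 4 (attained at k = 1)
  C[1][1] = min over k of (A[1][0] + B[0][1] = 7 + 5 = 12, A[1][1] + B[1][1] = -2 + 10 = 8, A[1][2] + B[2][1] = 7 + 4 = 11) = 8 (attained at k = 1)
  C[1][2] = min over k of (A[1][0] + B[0][2] = 7 + -4 = 3, A[1][1] + B[1][2] = -2 + 2 = 0, A[1][2] + B[2][2] = 7 + 7 = 14) = 0 (attained at k = 1)
  C[2][0] = min over k of (A[2][0] + B[0][0] = 8 + -1 = 7, A[2][1] + B[1][0] = -1 + 6 = 5, A[2][2] + B[2][0] = 2 + 7 = 9) = 5 (attained at k = 1)
  C[2][1] = min over k of (A[2][0] + B[0][1] = 8 + 5 = 13, A[2][1] + B[1][1] = -1 + 10 = 9, A[2][2] + B[2][1] = 2 + 4 = 6) = 6 (attained at k = 2)
  C[2][2] = min over k of (A[2][0] + B[0][2] = 8 + -4 = 4, A[2][1] + B[1][2] = -1 + 2 = 1, A[2][2] + B[2][2] = 2 + 7 = 9) = 1 (attained at k = 1)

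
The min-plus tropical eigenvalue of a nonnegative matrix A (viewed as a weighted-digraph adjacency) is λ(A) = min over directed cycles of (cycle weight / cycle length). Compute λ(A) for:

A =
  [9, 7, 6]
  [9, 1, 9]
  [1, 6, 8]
λ(A) = 1

Enumerate directed cycles and compute their means (weight / length). Sample:
  cycle 0 → 0: weight = 9, length = 1, mean = 9/1 ≈ 9.000
  cycle 1 → 1: weight = 1, length = 1, mean = 1/1 ≈ 1.000
  cycle 2 → 2: weight = 8, length = 1, mean = 8/1 ≈ 8.000
  cycle 0 → 1 → 0: weight = 16, length = 2, mean = 16/2 ≈ 8.000
  cycle 0 → 2 → 0: weight = 7, length = 2, mean = 7/2 ≈ 3.500
  cycle 1 → 0 → 1: weight = 16, length = 2, mean = 16/2 ≈ 8.000
Minimum mean = 1.000, attained e.g. along the cycle 1 → 1 with weight 1 and length 1. So λ(A) = 1/1 = 1.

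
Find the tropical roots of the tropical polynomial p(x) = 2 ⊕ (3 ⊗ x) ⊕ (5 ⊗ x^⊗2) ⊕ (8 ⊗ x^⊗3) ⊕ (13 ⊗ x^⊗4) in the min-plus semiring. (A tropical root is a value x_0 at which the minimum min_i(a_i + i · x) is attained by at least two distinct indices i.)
Roots: {-5, -3, -2, -1}

Each tropical root is a break point of the lower envelope of the lines y = a_i + i · x (there are 5 lines, with slopes 0, 1, ..., 4). Only the lines that attain the minimum somewhere contribute to roots; other lines are dominated. Here the surviving (envelope) indices are i = 4, i = 3, i = 2, i = 1, i = 0.
Intersections between consecutive envelope lines give the roots: for adjacent envelope indices i < j the intersection is x = (a_i − a_j) / (j − i). Reading off the sorted break points: {-5, -3, -2, -1}.
Verification: at each break x_0, at least two indices attain the minimum of min_i(a_i + i · x_0).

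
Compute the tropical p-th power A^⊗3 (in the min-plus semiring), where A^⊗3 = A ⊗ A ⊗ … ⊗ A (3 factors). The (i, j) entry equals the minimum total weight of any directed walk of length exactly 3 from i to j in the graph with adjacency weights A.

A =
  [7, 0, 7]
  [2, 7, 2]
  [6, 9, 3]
A^⊗3 =
  [8, 2, 5]
  [4, 8, 4]
  [8, 9, 8]

Each entry (A^⊗3)_ij equals the minimum over all length-3 walks i = v_0 → v_1 → … → v_3 = j of Σ_t A[v_t][v_{t+1}]. For example, for (i, j) = (0, 2) we minimise over 9 possible intermediate vertex sequences; the minimum is 5, attained along the walk 0 → 1 → 2 → 2.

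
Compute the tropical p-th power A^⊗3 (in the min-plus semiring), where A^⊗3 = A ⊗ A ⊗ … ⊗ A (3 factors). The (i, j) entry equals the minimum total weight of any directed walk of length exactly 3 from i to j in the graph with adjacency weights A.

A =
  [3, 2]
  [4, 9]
A^⊗3 =
  [9, 8]
  [10, 9]

Each entry (A^⊗3)_ij equals the minimum over all length-3 walks i = v_0 → v_1 → … → v_3 = j of Σ_t A[v_t][v_{t+1}]. For example, for (i, j) = (0, 1) we minimise over 4 possible intermediate vertex sequences; the minimum is 8, attained along the walk 0 → 0 → 0 → 1.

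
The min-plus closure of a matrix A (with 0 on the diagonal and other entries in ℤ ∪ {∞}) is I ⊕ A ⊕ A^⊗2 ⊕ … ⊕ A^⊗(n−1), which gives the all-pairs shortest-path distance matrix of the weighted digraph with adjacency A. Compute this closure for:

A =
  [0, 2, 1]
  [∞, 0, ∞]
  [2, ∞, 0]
Closure =
  [0, 2, 1]
  [∞, 0, ∞]
  [2, 4, 0]

This is the Floyd-Warshall all-pairs shortest-path computation. For each intermediate vertex k = 0, 1, …, 2, update dist[i][j] ← min(dist[i][j], dist[i][k] + dist[k][j]). The final matrix gives, for each (i, j), the minimum total weight of any directed path from i to j (possibly empty when i = j).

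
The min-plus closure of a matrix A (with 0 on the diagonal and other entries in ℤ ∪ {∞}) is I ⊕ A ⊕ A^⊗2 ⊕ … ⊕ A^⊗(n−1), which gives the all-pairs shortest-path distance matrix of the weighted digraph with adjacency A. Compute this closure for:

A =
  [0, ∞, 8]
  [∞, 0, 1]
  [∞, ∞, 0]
Closure =
  [0, ∞, 8]
  [∞, 0, 1]
  [∞, ∞, 0]

This is the Floyd-Warshall all-pairs shortest-path computation. For each intermediate vertex k = 0, 1, …, 2, update dist[i][j] ← min(dist[i][j], dist[i][k] + dist[k][j]). The final matrix gives, for each (i, j), the minimum total weight of any directed path from i to j (possibly empty when i = j).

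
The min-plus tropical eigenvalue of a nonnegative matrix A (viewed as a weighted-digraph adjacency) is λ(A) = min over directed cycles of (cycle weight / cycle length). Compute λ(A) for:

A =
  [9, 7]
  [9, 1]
λ(A) = 1

Enumerate directed cycles and compute their means (weight / length). Sample:
  cycle 0 → 0: weight = 9, length = 1, mean = 9/1 ≈ 9.000
  cycle 1 → 1: weight = 1, length = 1, mean = 1/1 ≈ 1.000
  cycle 0 → 1 → 0: weight = 16, length = 2, mean = 16/2 ≈ 8.000
  cycle 1 → 0 → 1: weight = 16, length = 2, mean = 16/2 ≈ 8.000
Minimum mean = 1.000, attained e.g. along the cycle 1 → 1 with weight 1 and length 1. So λ(A) = 1/1 = 1.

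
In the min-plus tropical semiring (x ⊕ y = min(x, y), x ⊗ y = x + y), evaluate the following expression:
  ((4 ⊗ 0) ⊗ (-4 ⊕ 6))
((4 ⊗ 0) ⊗ (-4 ⊕ 6)) = 0

Expand innermost to outermost. Recall ⊕ takes the minimum of its arguments and ⊗ takes their sum. Working out the expression ((4 ⊗ 0) ⊗ (-4 ⊕ 6)) gives 0.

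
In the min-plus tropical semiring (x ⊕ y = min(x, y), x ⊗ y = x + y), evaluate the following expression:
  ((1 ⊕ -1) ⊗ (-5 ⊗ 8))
((1 ⊕ -1) ⊗ (-5 ⊗ 8)) = 2

Expand innermost to outermost. Recall ⊕ takes the minimum of its arguments and ⊗ takes their sum. Working out the expression ((1 ⊕ -1) ⊗ (-5 ⊗ 8)) gives 2.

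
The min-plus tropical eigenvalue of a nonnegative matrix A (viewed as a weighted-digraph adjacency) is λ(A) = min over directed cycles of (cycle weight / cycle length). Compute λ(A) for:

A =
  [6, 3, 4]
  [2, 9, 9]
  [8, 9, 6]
λ(A) = 5/2

Enumerate directed cycles and compute their means (weight / length). Sample:
  cycle 0 → 0: weight = 6, length = 1, mean = 6/1 ≈ 6.000
  cycle 1 → 1: weight = 9, length = 1, mean = 9/1 ≈ 9.000
  cycle 2 → 2: weight = 6, length = 1, mean = 6/1 ≈ 6.000
  cycle 0 → 1 → 0: weight = 5, length = 2, mean = 5/2 ≈ 2.500
  cycle 0 → 2 → 0: weight = 12, length = 2, mean = 12/2 ≈ 6.000
  cycle 1 → 0 → 1: weight = 5, length = 2, mean = 5/2 ≈ 2.500
Minimum mean = 2.500, attained e.g. along the cycle 0 → 1 → 0 with weight 5 and length 2. So λ(A) = 5/2 = 5/2.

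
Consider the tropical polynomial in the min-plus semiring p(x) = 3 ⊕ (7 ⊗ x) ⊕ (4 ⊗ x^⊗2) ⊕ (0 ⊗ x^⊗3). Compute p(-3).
p(-3) = -9

A tropical monomial a ⊗ x^⊗i evaluates to a + i · x. Evaluating each term at x = -3:
  Term 0 contributes 3 + 0 · -3 = 3
  Term 1 contributes 7 + 1 · -3 = 4
  Term 2 contributes 4 + 2 · -3 = -2
  Term 3 contributes 0 + 3 · -3 = -9
p(-3) = ⊕ of these = min[3, 4, -2, -9] = -9.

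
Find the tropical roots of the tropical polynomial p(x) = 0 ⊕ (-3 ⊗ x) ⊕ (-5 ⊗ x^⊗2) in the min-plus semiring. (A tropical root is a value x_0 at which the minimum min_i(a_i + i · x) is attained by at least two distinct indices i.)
Roots: {2, 3}

Each tropical root is a break point of the lower envelope of the lines y = a_i + i · x (there are 3 lines, with slopes 0, 1, ..., 2). Only the lines that attain the minimum somewhere contribute to roots; other lines are dominated. Here the surviving (envelope) indices are i = 2, i = 1, i = 0.
Intersections between consecutive envelope lines give the roots: for adjacent envelope indices i < j the intersection is x = (a_i − a_j) / (j − i). Reading off the sorted break points: {2, 3}.
Verification: at each break x_0, at least two indices attain the minimum of min_i(a_i + i · x_0).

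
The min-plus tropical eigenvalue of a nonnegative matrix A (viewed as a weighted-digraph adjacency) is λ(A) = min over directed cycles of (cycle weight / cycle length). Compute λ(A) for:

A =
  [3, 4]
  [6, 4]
λ(A) = 3

Enumerate directed cycles and compute their means (weight / length). Sample:
  cycle 0 → 0: weight = 3, length = 1, mean = 3/1 ≈ 3.000
  cycle 1 → 1: weight = 4, length = 1, mean = 4/1 ≈ 4.000
  cycle 0 → 1 → 0: weight = 10, length = 2, mean = 10/2 ≈ 5.000
  cycle 1 → 0 → 1: weight = 10, length = 2, mean = 10/2 ≈ 5.000
Minimum mean = 3.000, attained e.g. along the cycle 0 → 0 with weight 3 and length 1. So λ(A) = 3/1 = 3.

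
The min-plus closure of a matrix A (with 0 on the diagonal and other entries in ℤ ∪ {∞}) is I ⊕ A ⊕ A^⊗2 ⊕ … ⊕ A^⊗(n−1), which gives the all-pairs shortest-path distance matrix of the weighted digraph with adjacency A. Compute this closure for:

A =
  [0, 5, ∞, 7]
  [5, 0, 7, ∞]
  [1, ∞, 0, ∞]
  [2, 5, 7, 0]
Closure =
  [0, 5, 12, 7]
  [5, 0, 7, 12]
  [1, 6, 0, 8]
  [2, 5, 7, 0]

This is the Floyd-Warshall all-pairs shortest-path computation. For each intermediate vertex k = 0, 1, …, 3, update dist[i][j] ← min(dist[i][j], dist[i][k] + dist[k][j]). The final matrix gives, for each (i, j), the minimum total weight of any directed path from i to j (possibly empty when i = j).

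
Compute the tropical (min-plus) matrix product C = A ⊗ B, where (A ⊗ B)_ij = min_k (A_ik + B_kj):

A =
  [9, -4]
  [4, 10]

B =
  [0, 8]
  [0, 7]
A ⊗ B =
  [-4, 3]
  [4, 12]

Apply the min-plus product entry-by-entry:
  C[0][0] = min over k of (A[0][0] + B[0][0] = 9 + 0 = 9, A[0][1] + B[1][0] = -4 + 0 = -4) = -4 (attained at k = 1)
  C[0][1] = min over k of (A[0][0] + B[0][1] = 9 + 8 = 17, A[0][1] + B[1][1] = -4 + 7 = 3) = 3 (attained at k = 1)
  C[1][0] = min over k of (A[1][0] + B[0][0] = 4 + 0 = 4, A[1][1] + B[1][0] = 10 + 0 = 10) = 4 (attained at k = 0)
  C[1][1] = min over k of (A[1][0] + B[0][1] = 4 + 8 = 12, A[1][1] + B[1][1] = 10 + 7 = 17) = 12 (attained at k = 0)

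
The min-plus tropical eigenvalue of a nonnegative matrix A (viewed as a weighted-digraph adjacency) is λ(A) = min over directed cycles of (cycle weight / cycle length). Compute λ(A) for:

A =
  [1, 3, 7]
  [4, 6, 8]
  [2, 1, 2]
λ(A) = 1

Enumerate directed cycles and compute their means (weight / length). Sample:
  cycle 0 → 0: weight = 1, length = 1, mean = 1/1 ≈ 1.000
  cycle 1 → 1: weight = 6, length = 1, mean = 6/1 ≈ 6.000
  cycle 2 → 2: weight = 2, length = 1, mean = 2/1 ≈ 2.000
  cycle 0 → 1 → 0: weight = 7, length = 2, mean = 7/2 ≈ 3.500
  cycle 0 → 2 → 0: weight = 9, length = 2, mean = 9/2 ≈ 4.500
  cycle 1 → 0 → 1: weight = 7, length = 2, mean = 7/2 ≈ 3.500
Minimum mean = 1.000, attained e.g. along the cycle 0 → 0 with weight 1 and length 1. So λ(A) = 1/1 = 1.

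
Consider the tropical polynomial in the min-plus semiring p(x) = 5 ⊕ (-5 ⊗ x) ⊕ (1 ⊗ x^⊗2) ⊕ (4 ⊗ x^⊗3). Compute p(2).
p(2) = -3

A tropical monomial a ⊗ x^⊗i evaluates to a + i · x. Evaluating each term at x = 2:
  Term 0 contributes 5 + 0 · 2 = 5
  Term 1 contributes -5 + 1 · 2 = -3
  Term 2 contributes 1 + 2 · 2 = 5
  Term 3 contributes 4 + 3 · 2 = 10
p(2) = ⊕ of these = min[5, -3, 5, 10] = -3.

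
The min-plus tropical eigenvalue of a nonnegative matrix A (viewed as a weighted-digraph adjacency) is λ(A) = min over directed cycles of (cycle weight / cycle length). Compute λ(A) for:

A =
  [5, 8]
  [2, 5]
λ(A) = 5

Enumerate directed cycles and compute their means (weight / length). Sample:
  cycle 0 → 0: weight = 5, length = 1, mean = 5/1 ≈ 5.000
  cycle 1 → 1: weight = 5, length = 1, mean = 5/1 ≈ 5.000
  cycle 0 → 1 → 0: weight = 10, length = 2, mean = 10/2 ≈ 5.000
  cycle 1 → 0 → 1: weight = 10, length = 2, mean = 10/2 ≈ 5.000
Minimum mean = 5.000, attained e.g. along the cycle 0 → 0 with weight 5 and length 1. So λ(A) = 5/1 = 5.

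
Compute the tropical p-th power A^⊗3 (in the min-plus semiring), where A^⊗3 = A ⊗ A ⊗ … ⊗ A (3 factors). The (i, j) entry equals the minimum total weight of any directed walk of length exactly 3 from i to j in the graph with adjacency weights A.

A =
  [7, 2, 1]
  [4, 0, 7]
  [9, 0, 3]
A^⊗3 =
  [5, 1, 7]
  [4, 0, 5]
  [4, 0, 5]

Each entry (A^⊗3)_ij equals the minimum over all length-3 walks i = v_0 → v_1 → … → v_3 = j of Σ_t A[v_t][v_{t+1}]. For example, for (i, j) = (0, 2) we minimise over 9 possible intermediate vertex sequences; the minimum is 7, attained along the walk 0 → 1 → 0 → 2.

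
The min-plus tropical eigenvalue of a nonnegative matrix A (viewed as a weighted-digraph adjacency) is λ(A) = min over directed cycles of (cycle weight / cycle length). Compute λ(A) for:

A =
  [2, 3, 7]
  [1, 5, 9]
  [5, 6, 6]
λ(A) = 2

Enumerate directed cycles and compute their means (weight / length). Sample:
  cycle 0 → 0: weight = 2, length = 1, mean = 2/1 ≈ 2.000
  cycle 1 → 1: weight = 5, length = 1, mean = 5/1 ≈ 5.000
  cycle 2 → 2: weight = 6, length = 1, mean = 6/1 ≈ 6.000
  cycle 0 → 1 → 0: weight = 4, length = 2, mean = 4/2 ≈ 2.000
  cycle 0 → 2 → 0: weight = 12, length = 2, mean = 12/2 ≈ 6.000
  cycle 1 → 0 → 1: weight = 4, length = 2, mean = 4/2 ≈ 2.000
Minimum mean = 2.000, attained e.g. along the cycle 0 → 0 with weight 2 and length 1. So λ(A) = 2/1 = 2.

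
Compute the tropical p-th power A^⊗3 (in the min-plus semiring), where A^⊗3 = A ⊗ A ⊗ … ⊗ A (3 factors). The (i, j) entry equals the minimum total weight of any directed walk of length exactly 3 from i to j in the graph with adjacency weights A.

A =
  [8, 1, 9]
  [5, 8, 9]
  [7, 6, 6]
A^⊗3 =
  [14, 7, 15]
  [11, 14, 15]
  [13, 12, 17]

Each entry (A^⊗3)_ij equals the minimum over all length-3 walks i = v_0 → v_1 → … → v_3 = j of Σ_t A[v_t][v_{t+1}]. For example, for (i, j) = (0, 2) we minimise over 9 possible intermediate vertex sequences; the minimum is 15, attained along the walk 0 → 1 → 0 → 2.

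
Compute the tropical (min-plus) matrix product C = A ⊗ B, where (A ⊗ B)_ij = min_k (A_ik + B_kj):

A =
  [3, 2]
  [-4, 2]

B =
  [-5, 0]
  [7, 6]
A ⊗ B =
  [-2, 3]
  [-9, -4]

Apply the min-plus product entry-by-entry:
  C[0][0] = min over k of (A[0][0] + B[0][0] = 3 + -5 = -2, A[0][1] + B[1][0] = 2 + 7 = 9) = -2 (attained at k = 0)
  C[0][1] = min over k of (A[0][0] + B[0][1] = 3 + 0 = 3, A[0][1] + B[1][1] = 2 + 6 = 8) = 3 (attained at k = 0)
  C[1][0] = min over k of (A[1][0] + B[0][0] = -4 + -5 = -9, A[1][1] + B[1][0] = 2 + 7 = 9) = -9 (attained at k = 0)
  C[1][1] = min over k of (A[1][0] + B[0][1] = -4 + 0 = -4, A[1][1] + B[1][1] = 2 + 6 = 8) = -4 (attained at k = 0)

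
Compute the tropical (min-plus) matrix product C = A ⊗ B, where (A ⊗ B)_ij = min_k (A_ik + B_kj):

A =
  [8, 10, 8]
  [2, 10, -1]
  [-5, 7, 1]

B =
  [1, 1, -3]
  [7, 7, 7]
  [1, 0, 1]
A ⊗ B =
  [9, 8, 5]
  [0, -1, -1]
  [-4, -4, -8]

Apply the min-plus product entry-by-entry:
  C[0][0] = min over k of (A[0][0] + B[0][0] = 8 + 1 = 9, A[0][1] + B[1][0] = 10 + 7 = 17, A[0][2] + B[2][0] = 8 + 1 = 9) = 9 (attained at k = 0)
  C[0][1] = min over k of (A[0][0] + B[0][1] = 8 + 1 = 9, A[0][1] + B[1][1] = 10 + 7 = 17, A[0][2] + B[2][1] = 8 + 0 = 8) = 8 (attained at k = 2)
  C[0][2] = min over k of (A[0][0] + B[0][2] = 8 + -3 = 5, A[0][1] + B[1][2] = 10 + 7 = 17, A[0][2] + B[2][2] = 8 + 1 = 9) = 5 (attained at k = 0)
  C[1][0] = min over k of (A[1][0] + B[0][0] = 2 + 1 = 3, A[1][1] + B[1][0] = 10 + 7 = 17, A[1][2] + B[2][0] = -1 + 1 = 0) = 0 (attained at k = 2)
  C[1][1] = min over k of (A[1][0] + B[0][1] = 2 + 1 = 3, A[1][1] + B[1][1] = 10 + 7 = 17, A[1][2] + B[2][1] = -1 + 0 = -1) = -1 (attained at k = 2)
  C[1][2] = min over k of (A[1][0] + B[0][2] = 2 + -3 = -1, A[1][1] + B[1][2] = 10 + 7 = 17, A[1][2] + B[2][2] = -1 + 1 = 0) = -1 (attained at k = 0)
  C[2][0] = min over k of (A[2][0] + B[0][0] = -5 + 1 = -4, A[2][1] + B[1][0] = 7 + 7 = 14, A[2][2] + B[2][0] = 1 + 1 = 2) = -4 (attained at k = 0)
  C[2][1] = min over k of (A[2][0] + B[0][1] = -5 + 1 = -4, A[2][1] + B[1][1] = 7 + 7 = 14, A[2][2] + B[2][1] = 1 + 0 = 1) = -4 (attained at k = 0)
  C[2][2] = min over k of (A[2][0] + B[0][2] = -5 + -3 = -8, A[2][1] + B[1][2] = 7 + 7 = 14, A[2][2] + B[2][2] = 1 + 1 = 2) = -8 (attained at k = 0)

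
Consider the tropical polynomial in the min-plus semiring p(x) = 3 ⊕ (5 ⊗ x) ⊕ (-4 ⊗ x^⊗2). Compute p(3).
p(3) = 2

A tropical monomial a ⊗ x^⊗i evaluates to a + i · x. Evaluating each term at x = 3:
  Term 0 contributes 3 + 0 · 3 = 3
  Term 1 contributes 5 + 1 · 3 = 8
  Term 2 contributes -4 + 2 · 3 = 2
p(3) = ⊕ of these = min[3, 8, 2] = 2.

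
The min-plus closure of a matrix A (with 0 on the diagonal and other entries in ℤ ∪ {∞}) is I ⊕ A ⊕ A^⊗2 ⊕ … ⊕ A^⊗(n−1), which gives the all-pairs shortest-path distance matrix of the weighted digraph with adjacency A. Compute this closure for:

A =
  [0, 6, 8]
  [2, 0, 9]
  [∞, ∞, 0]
Closure =
  [0, 6, 8]
  [2, 0, 9]
  [∞, ∞, 0]

This is the Floyd-Warshall all-pairs shortest-path computation. For each intermediate vertex k = 0, 1, …, 2, update dist[i][j] ← min(dist[i][j], dist[i][k] + dist[k][j]). The final matrix gives, for each (i, j), the minimum total weight of any directed path from i to j (possibly empty when i = j).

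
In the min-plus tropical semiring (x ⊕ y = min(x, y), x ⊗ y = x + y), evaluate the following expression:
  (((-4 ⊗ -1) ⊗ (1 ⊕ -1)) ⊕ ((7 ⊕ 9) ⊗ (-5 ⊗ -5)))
(((-4 ⊗ -1) ⊗ (1 ⊕ -1)) ⊕ ((7 ⊕ 9) ⊗ (-5 ⊗ -5))) = -6

Expand innermost to outermost. Recall ⊕ takes the minimum of its arguments and ⊗ takes their sum. Working out the expression (((-4 ⊗ -1) ⊗ (1 ⊕ -1)) ⊕ ((7 ⊕ 9) ⊗ (-5 ⊗ -5))) gives -6.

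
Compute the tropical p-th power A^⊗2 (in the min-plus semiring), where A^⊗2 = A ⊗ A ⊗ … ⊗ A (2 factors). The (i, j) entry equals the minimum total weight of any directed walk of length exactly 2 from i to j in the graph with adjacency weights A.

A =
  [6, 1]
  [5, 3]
A^⊗2 =
  [6, 4]
  [8, 6]

Each entry (A^⊗2)_ij equals the minimum over all length-2 walks i = v_0 → v_1 → … → v_2 = j of Σ_t A[v_t][v_{t+1}]. For example, for (i, j) = (0, 1) we minimise over 2 possible intermediate vertex sequences; the minimum is 4, attained along the walk 0 → 1 → 1.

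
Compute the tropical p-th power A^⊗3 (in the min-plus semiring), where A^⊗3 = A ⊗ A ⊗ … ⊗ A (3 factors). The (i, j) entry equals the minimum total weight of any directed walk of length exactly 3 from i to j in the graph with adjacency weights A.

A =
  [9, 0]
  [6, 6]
A^⊗3 =
  [12, 6]
  [12, 12]

Each entry (A^⊗3)_ij equals the minimum over all length-3 walks i = v_0 → v_1 → … → v_3 = j of Σ_t A[v_t][v_{t+1}]. For example, for (i, j) = (0, 1) we minimise over 4 possible intermediate vertex sequences; the minimum is 6, attained along the walk 0 → 1 → 0 → 1.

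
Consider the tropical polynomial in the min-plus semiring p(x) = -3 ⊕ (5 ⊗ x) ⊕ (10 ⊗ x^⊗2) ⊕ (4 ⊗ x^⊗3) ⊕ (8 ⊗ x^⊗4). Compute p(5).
p(5) = -3

A tropical monomial a ⊗ x^⊗i evaluates to a + i · x. Evaluating each term at x = 5:
  Term 0 contributes -3 + 0 · 5 = -3
  Term 1 contributes 5 + 1 · 5 = 10
  Term 2 contributes 10 + 2 · 5 = 20
  Term 3 contributes 4 + 3 · 5 = 19
  Term 4 contributes 8 + 4 · 5 = 28
p(5) = ⊕ of these = min[-3, 10, 20, 19, 28] = -3.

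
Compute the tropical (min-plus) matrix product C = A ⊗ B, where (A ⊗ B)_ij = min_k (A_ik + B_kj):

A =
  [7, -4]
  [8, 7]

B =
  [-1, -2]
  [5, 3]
A ⊗ B =
  [1, -1]
  [7, 6]

Apply the min-plus product entry-by-entry:
  C[0][0] = min over k of (A[0][0] + B[0][0] = 7 + -1 = 6, A[0][1] + B[1][0] = -4 + 5 = 1) = 1 (attained at k = 1)
  C[0][1] = min over k of (A[0][0] + B[0][1] = 7 + -2 = 5, A[0][1] + B[1][1] = -4 + 3 = -1) = -1 (attained at k = 1)
  C[1][0] = min over k of (A[1][0] + B[0][0] = 8 + -1 = 7, A[1][1] + B[1][0] = 7 + 5 = 12) = 7 (attained at k = 0)
  C[1][1] = min over k of (A[1][0] + B[0][1] = 8 + -2 = 6, A[1][1] + B[1][1] = 7 + 3 = 10) = 6 (attained at k = 0)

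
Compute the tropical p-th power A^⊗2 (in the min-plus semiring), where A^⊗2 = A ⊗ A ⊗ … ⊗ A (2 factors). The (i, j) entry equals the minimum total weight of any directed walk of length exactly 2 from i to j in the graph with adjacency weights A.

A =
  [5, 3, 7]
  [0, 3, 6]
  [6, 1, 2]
A^⊗2 =
  [3, 6, 9]
  [3, 3, 7]
  [1, 3, 4]

Each entry (A^⊗2)_ij equals the minimum over all length-2 walks i = v_0 → v_1 → … → v_2 = j of Σ_t A[v_t][v_{t+1}]. For example, for (i, j) = (0, 2) we minimise over 3 possible intermediate vertex sequences; the minimum is 9, attained along the walk 0 → 1 → 2.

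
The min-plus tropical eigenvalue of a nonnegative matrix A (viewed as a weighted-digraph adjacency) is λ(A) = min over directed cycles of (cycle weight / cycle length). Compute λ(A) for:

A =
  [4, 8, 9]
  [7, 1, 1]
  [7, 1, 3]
λ(A) = 1

Enumerate directed cycles and compute their means (weight / length). Sample:
  cycle 0 → 0: weight = 4, length = 1, mean = 4/1 ≈ 4.000
  cycle 1 → 1: weight = 1, length = 1, mean = 1/1 ≈ 1.000
  cycle 2 → 2: weight = 3, length = 1, mean = 3/1 ≈ 3.000
  cycle 0 → 1 → 0: weight = 15, length = 2, mean = 15/2 ≈ 7.500
  cycle 0 → 2 → 0: weight = 16, length = 2, mean = 16/2 ≈ 8.000
  cycle 1 → 0 → 1: weight = 15, length = 2, mean = 15/2 ≈ 7.500
Minimum mean = 1.000, attained e.g. along the cycle 1 → 1 with weight 1 and length 1. So λ(A) = 1/1 = 1.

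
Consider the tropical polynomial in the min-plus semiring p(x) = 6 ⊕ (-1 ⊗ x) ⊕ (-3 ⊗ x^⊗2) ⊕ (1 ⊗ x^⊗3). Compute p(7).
p(7) = 6

A tropical monomial a ⊗ x^⊗i evaluates to a + i · x. Evaluating each term at x = 7:
  Term 0 contributes 6 + 0 · 7 = 6
  Term 1 contributes -1 + 1 · 7 = 6
  Term 2 contributes -3 + 2 · 7 = 11
  Term 3 contributes 1 + 3 · 7 = 22
p(7) = ⊕ of these = min[6, 6, 11, 22] = 6.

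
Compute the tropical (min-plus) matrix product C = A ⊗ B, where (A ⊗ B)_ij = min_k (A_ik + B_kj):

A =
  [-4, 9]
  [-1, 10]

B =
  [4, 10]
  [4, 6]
A ⊗ B =
  [0, 6]
  [3, 9]

Apply the min-plus product entry-by-entry:
  C[0][0] = min over k of (A[0][0] + B[0][0] = -4 + 4 = 0, A[0][1] + B[1][0] = 9 + 4 = 13) = 0 (attained at k = 0)
  C[0][1] = min over k of (A[0][0] + B[0][1] = -4 + 10 = 6, A[0][1] + B[1][1] = 9 + 6 = 15) = 6 (attained at k = 0)
  C[1][0] = min over k of (A[1][0] + B[0][0] = -1 + 4 = 3, A[1][1] + B[1][0] = 10 + 4 = 14) = 3 (attained at k = 0)
  C[1][1] = min over k of (A[1][0] + B[0][1] = -1 + 10 = 9, A[1][1] + B[1][1] = 10 + 6 = 16) = 9 (attained at k = 0)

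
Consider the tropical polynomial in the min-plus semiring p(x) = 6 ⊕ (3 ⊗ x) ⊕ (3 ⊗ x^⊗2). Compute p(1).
p(1) = 4

A tropical monomial a ⊗ x^⊗i evaluates to a + i · x. Evaluating each term at x = 1:
  Term 0 contributes 6 + 0 · 1 = 6
  Term 1 contributes 3 + 1 · 1 = 4
  Term 2 contributes 3 + 2 · 1 = 5
p(1) = ⊕ of these = min[6, 4, 5] = 4.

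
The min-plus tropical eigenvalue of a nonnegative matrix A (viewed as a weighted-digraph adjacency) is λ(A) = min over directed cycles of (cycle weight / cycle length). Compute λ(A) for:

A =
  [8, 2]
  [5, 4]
λ(A) = 7/2

Enumerate directed cycles and compute their means (weight / length). Sample:
  cycle 0 → 0: weight = 8, length = 1, mean = 8/1 ≈ 8.000
  cycle 1 → 1: weight = 4, length = 1, mean = 4/1 ≈ 4.000
  cycle 0 → 1 → 0: weight = 7, length = 2, mean = 7/2 ≈ 3.500
  cycle 1 → 0 → 1: weight = 7, length = 2, mean = 7/2 ≈ 3.500
Minimum mean = 3.500, attained e.g. along the cycle 0 → 1 → 0 with weight 7 and length 2. So λ(A) = 7/2 = 7/2.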